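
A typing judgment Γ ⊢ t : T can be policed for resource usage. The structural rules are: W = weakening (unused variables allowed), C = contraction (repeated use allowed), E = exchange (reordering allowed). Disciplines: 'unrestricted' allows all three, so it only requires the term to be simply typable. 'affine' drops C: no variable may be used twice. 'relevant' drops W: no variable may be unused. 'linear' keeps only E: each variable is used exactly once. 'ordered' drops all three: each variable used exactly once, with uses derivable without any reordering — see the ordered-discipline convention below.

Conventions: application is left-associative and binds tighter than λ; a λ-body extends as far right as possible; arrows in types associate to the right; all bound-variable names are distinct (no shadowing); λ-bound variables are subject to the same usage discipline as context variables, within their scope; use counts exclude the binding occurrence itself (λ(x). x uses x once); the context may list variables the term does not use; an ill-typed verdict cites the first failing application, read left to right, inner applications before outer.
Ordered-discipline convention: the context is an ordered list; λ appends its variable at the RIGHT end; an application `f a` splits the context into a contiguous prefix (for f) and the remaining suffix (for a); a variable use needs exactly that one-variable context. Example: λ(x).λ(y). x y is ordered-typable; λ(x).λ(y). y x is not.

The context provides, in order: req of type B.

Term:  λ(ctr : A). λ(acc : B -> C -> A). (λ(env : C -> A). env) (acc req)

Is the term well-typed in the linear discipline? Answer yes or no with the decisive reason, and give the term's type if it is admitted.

no — ctr left unused
use counts: req=1, ctr (bound)=0, acc (bound)=1, env (bound)=1
order of uses: env, acc, req
typing: ✓ — A -> (B -> C -> A) -> C -> A
summary: ordered ✗ | linear ✗ | affine ✓ | relevant ✗ | unrestricted ✓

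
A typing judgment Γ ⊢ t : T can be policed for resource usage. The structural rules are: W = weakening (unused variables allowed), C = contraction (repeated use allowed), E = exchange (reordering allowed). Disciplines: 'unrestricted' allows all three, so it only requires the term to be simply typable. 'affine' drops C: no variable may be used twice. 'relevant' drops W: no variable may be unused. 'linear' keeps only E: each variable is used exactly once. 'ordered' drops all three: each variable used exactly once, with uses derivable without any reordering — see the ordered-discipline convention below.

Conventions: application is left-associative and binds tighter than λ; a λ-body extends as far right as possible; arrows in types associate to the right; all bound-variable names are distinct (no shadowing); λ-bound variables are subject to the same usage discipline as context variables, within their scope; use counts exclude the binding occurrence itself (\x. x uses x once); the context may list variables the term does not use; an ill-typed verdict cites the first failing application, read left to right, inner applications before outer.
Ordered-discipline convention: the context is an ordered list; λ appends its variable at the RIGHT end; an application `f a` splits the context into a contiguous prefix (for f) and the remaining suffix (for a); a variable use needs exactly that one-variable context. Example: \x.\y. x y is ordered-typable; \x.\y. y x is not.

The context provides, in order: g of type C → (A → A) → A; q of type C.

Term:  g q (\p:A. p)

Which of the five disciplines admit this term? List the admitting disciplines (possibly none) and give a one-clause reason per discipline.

accepted by: ordered, linear, affine, relevant, unrestricted
usage: g: 1, q: 1, p (λ-bound): 1
uses in reading order: g, q, p
typing: well-typed at A
ordered: ✓, single-use (g, q, p), ordered derivation ok
linear: ✓, each of g, q, p used exactly once
affine: ✓, none of g, q, p used more than once
relevant: ✓, none of g, q, p goes unused
unrestricted: ✓, type-checks (A) and nothing is barred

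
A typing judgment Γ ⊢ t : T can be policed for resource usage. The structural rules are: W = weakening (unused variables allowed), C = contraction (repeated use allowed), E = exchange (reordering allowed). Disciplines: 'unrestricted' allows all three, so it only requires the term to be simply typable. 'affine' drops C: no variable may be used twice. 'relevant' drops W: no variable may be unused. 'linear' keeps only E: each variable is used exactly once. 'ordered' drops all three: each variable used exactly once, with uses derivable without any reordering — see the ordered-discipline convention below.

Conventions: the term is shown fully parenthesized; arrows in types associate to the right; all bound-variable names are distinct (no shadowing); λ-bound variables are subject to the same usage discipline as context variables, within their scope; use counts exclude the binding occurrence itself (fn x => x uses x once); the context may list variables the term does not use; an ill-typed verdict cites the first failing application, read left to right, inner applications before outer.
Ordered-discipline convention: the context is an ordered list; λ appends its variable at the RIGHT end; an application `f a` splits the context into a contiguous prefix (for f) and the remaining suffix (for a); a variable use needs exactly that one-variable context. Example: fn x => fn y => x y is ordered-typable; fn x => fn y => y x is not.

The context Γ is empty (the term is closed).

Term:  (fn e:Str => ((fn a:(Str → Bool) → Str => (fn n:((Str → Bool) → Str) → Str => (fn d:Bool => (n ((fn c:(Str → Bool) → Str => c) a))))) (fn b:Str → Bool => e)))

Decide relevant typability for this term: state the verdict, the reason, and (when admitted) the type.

no — d, b left unused
usage: e [bound]=1; a [bound]=1; n [bound]=1; d [bound]=0; c [bound]=1; b [bound]=0
left-to-right use order: n, c, a, e
typing: the term checks, with type Str → (((Str → Bool) → Str) → Str) → Bool → Str
summary: ordered ✗, linear ✗, affine ✓, relevant ✗, unrestricted ✓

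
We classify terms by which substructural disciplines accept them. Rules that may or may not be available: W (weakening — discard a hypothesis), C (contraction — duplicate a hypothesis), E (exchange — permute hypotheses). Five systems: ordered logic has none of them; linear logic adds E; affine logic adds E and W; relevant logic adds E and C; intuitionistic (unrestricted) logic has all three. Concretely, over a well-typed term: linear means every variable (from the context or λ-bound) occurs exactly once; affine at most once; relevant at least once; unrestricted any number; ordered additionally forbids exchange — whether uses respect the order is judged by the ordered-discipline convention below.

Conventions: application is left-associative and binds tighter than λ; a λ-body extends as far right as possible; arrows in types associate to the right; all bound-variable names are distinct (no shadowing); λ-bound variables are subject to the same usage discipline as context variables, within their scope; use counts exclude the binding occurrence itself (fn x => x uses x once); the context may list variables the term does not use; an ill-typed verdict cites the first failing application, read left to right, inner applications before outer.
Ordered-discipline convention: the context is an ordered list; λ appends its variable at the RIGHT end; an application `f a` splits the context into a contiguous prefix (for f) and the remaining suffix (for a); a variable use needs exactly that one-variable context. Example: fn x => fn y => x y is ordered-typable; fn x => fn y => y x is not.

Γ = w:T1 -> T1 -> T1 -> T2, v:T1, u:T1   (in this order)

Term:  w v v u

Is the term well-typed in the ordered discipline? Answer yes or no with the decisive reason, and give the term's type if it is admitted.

no — uses contraction: v ×2
variable uses: w ×1, v ×2, u ×1
left-to-right use order: w, v, v, u
typing: ✓ — T2
all disciplines: ordered ✗ | linear ✗ | affine ✗ | relevant ✓ | unrestricted ✓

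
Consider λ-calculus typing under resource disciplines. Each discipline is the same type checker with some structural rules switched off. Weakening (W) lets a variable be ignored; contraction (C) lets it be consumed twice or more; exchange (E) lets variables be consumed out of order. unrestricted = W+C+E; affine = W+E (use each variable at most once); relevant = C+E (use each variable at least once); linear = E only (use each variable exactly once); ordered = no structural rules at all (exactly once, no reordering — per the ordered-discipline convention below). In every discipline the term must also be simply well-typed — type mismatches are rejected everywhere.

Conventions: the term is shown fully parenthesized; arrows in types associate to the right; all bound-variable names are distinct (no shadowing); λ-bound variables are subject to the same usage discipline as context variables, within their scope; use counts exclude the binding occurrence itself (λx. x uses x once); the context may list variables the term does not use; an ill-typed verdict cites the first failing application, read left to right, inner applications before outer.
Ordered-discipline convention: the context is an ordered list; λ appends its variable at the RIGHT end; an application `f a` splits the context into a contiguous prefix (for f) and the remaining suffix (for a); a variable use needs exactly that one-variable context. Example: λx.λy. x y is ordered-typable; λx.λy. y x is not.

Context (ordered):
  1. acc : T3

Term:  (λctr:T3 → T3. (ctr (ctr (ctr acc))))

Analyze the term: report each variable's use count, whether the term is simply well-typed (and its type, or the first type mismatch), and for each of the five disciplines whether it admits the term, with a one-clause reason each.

variable uses: acc: 1, ctr [bound]: 3
uses in reading order: ctr, ctr, ctr, acc
typing: well-typed — term : (T3 → T3) → T3
ordered ✗ (uses contraction: ctr ×3)
linear ✗ (uses contraction: ctr ×3)
affine ✗ (uses contraction: ctr ×3)
relevant ✓ (acc, ctr: all used, weakening unneeded)
unrestricted ✓ (well-typed at (T3 → T3) → T3; no restrictions here)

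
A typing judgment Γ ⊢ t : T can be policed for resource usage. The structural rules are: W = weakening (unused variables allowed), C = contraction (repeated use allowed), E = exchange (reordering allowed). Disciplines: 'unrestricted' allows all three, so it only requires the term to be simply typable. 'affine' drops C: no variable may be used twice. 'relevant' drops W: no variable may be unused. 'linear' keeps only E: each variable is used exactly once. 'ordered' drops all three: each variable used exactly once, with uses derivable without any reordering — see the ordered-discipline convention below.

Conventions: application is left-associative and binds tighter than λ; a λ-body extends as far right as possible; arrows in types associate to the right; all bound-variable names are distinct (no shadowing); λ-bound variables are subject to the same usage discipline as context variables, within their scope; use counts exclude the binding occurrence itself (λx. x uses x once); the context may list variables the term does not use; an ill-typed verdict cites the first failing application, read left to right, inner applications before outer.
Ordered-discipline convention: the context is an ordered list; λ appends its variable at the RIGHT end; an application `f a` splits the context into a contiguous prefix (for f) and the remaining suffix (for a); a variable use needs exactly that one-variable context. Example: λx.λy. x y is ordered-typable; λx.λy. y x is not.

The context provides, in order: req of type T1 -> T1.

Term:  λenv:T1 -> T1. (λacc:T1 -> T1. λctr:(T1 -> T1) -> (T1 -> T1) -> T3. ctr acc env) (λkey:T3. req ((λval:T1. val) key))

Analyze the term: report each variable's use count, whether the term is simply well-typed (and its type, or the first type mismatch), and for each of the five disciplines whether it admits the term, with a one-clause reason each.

counts: req: 1×, env [bound]: 1×, acc [bound]: 1×, ctr [bound]: 1×, key [bound]: 1×, val [bound]: 1×
left-to-right use order: ctr, acc, env, req, val, key
typing: ill-typed: a function awaiting T1 gets T3
ordered: ✗, the type mismatch rejects it
linear: ✗, not simply typable
affine: ✗, fails simple typing
relevant: ✗, a type mismatch blocks all five
unrestricted: ✗, the type mismatch rejects it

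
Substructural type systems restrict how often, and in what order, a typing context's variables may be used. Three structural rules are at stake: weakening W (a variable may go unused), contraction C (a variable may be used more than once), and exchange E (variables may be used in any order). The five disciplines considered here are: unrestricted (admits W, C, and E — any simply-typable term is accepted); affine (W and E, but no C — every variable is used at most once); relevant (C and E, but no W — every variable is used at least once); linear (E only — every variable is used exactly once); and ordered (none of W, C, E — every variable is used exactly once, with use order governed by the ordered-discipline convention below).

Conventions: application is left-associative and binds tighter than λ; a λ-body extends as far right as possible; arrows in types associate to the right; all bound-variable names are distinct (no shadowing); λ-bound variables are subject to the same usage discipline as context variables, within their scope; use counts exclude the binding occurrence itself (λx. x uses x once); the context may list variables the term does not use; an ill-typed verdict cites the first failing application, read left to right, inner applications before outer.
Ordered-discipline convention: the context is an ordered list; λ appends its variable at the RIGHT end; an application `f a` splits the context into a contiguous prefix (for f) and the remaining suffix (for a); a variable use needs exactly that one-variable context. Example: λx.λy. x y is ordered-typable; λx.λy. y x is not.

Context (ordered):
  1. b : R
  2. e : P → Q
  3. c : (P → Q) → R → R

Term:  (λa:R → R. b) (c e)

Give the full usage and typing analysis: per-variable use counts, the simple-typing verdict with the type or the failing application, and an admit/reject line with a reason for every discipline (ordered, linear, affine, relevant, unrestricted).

counts: b ×1, e ×1, c ×1, a (bound) ×0
order of uses: b, c, e
typing: the term checks, with type R
ordered: ✗, a left unused
linear: ✗, a left unused
affine: ✓, none of b, e, c, a used more than once
relevant: ✗, a left unused
unrestricted: ✓, simply typable at R; W, C, E all held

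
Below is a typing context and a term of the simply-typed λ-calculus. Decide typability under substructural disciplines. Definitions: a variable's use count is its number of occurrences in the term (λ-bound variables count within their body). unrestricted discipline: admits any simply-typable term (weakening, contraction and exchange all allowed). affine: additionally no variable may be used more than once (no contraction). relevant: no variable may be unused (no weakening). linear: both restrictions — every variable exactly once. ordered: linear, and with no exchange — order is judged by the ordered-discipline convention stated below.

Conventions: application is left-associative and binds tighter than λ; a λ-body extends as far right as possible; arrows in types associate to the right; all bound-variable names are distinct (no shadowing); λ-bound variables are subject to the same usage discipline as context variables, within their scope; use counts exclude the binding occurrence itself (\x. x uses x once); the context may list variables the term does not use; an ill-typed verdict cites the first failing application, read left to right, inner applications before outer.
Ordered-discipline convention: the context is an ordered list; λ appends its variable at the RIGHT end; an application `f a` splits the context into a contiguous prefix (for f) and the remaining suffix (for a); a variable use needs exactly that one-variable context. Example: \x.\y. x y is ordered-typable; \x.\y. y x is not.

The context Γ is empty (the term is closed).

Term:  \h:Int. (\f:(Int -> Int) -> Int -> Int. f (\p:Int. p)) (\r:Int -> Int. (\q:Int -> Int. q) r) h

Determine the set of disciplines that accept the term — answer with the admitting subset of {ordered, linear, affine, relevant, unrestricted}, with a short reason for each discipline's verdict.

accepted by: ordered, linear, affine, relevant, unrestricted
use counts: h (bound): 1, f (bound): 1, p (bound): 1, r (bound): 1, q (bound): 1
left-to-right use order: f, p, q, r, h
typing: ✓ — Int -> Int
ordered: ✓, h, f, p, r, q once each; derivable with no W/C/E
linear: ✓, exactly-once usage across h, f, p, r, q
affine: ✓, h, f, p, r, q: no repeats, contraction unneeded
relevant: ✓, at least one use each (h, f, p, r, q)
unrestricted: ✓, typability at Int -> Int is all that's needed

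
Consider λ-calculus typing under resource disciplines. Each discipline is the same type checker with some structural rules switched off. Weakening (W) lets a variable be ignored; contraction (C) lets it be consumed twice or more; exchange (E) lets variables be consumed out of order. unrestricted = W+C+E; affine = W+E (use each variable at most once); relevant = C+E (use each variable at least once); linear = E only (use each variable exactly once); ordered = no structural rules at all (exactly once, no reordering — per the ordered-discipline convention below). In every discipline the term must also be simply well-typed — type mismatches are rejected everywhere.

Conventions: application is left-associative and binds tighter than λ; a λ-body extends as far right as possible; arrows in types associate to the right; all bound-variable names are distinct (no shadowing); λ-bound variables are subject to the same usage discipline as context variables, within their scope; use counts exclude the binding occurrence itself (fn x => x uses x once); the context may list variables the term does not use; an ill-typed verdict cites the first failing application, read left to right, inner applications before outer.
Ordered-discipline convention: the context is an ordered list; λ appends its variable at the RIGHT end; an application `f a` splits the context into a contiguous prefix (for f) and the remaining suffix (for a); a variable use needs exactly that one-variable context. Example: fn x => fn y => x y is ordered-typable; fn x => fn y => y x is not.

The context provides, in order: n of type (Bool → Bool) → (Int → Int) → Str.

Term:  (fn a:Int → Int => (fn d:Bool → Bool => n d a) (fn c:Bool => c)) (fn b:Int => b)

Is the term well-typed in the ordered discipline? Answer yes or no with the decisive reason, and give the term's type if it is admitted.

no — use order n, d, a, c, b needs exchange
use counts: n ×1, a (λ-bound) ×1, d (λ-bound) ×1, c (λ-bound) ×1, b (λ-bound) ×1
use order (left to right): n, d, a, c, b
typing: well-typed — term : Str
all disciplines: ordered ✗ | linear ✓ | affine ✓ | relevant ✓ | unrestricted ✓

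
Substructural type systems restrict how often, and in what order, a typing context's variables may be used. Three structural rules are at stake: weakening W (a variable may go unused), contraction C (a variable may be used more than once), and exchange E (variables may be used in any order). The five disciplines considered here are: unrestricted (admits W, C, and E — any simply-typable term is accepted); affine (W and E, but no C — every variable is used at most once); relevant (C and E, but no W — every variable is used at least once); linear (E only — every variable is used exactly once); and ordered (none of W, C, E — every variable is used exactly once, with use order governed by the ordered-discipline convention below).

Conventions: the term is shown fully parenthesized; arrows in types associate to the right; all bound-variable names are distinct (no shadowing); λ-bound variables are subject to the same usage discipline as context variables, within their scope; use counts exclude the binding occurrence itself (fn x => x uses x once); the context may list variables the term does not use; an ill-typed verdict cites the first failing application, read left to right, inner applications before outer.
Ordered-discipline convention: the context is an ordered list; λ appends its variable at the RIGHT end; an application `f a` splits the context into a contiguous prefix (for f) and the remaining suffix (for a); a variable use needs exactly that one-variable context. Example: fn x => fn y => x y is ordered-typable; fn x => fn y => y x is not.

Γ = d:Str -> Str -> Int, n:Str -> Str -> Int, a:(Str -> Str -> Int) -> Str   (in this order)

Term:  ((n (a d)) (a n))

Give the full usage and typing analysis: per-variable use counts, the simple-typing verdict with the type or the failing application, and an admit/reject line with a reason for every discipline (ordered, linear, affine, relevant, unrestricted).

usage: d ×1; n ×2; a ×2
left-to-right use order: n, a, d, a, n
typing: the term checks, with type Int
ordered: ✗, needs contraction — n ×2, a ×2
linear: ✗, needs contraction — n ×2, a ×2
affine: ✗, needs contraction — n ×2, a ×2
relevant: ✓, every one of d, n, a appears
unrestricted: ✓, typability at Int is all that's needed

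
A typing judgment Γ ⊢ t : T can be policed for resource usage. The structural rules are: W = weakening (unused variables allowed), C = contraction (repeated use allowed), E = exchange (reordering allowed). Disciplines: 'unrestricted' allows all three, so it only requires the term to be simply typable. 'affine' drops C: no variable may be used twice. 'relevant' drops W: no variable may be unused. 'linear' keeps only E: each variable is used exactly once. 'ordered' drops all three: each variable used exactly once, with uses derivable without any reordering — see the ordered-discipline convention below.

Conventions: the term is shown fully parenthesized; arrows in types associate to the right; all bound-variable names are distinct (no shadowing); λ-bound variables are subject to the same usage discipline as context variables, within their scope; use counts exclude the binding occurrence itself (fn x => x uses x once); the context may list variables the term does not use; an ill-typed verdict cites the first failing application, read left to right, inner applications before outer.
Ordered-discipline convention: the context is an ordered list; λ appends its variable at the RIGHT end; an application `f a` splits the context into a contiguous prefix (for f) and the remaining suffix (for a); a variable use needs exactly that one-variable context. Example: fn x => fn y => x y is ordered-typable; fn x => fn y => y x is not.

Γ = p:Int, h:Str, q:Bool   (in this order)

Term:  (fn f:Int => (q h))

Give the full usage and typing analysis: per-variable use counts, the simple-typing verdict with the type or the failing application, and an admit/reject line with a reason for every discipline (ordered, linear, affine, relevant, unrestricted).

use counts: p ×0; h ×1; q ×1; f (λ-bound) ×0
left-to-right use order: q, h
typing: ill-typed: applying a non-function (Bool)
ordered ✗ (fails simple typing)
linear ✗ (a type mismatch blocks all five)
affine ✗ (the type mismatch rejects it)
relevant ✗ (not simply typable)
unrestricted ✗ (fails simple typing)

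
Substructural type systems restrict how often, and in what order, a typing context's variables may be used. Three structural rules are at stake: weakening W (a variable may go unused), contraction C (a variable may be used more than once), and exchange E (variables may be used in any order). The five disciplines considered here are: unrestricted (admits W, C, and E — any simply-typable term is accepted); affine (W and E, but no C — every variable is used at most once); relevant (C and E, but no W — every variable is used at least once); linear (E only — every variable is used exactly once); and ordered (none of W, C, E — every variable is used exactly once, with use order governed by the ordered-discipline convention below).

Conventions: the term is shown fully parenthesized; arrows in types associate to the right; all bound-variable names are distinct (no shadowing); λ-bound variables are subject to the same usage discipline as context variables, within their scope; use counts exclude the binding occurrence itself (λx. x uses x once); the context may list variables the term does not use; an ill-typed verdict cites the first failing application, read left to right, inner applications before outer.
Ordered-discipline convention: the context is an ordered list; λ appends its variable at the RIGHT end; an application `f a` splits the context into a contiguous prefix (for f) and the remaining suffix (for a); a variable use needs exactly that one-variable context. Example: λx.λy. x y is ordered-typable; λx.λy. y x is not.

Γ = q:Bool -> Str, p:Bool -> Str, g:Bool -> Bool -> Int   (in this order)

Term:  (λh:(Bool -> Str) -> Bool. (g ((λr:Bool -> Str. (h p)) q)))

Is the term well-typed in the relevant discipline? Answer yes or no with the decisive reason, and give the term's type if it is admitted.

no — unused: r — weakening required
variable uses: q: 1; p: 1; g: 1; h (λ-bound): 1; r (λ-bound): 0
order of uses: g, h, p, q
typing: well-typed — term : ((Bool -> Str) -> Bool) -> Bool -> Int
all disciplines: ordered ✗ · linear ✗ · affine ✓ · relevant ✗ · unrestricted ✓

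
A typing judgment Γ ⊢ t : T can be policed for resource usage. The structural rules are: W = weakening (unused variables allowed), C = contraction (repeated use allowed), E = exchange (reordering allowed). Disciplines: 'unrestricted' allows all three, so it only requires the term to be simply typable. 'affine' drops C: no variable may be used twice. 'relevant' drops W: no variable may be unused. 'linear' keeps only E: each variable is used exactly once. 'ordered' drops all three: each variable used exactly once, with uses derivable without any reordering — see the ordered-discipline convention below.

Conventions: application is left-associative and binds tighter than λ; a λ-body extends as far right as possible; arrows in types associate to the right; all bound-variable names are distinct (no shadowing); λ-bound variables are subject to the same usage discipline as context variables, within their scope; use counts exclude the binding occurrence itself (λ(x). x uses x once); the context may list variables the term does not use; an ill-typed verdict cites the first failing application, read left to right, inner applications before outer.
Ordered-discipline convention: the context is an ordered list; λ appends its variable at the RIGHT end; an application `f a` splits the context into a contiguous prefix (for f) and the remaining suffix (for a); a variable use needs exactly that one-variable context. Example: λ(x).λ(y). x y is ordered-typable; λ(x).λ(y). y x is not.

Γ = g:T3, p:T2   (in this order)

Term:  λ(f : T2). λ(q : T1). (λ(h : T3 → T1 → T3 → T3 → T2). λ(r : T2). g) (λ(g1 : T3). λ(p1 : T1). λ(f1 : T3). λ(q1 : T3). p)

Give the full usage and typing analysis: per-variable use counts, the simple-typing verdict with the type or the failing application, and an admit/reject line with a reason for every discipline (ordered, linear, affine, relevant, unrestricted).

counts: g: 1×, p: 1×, f (bound): 0×, q (bound): 0×, h (bound): 0×, r (bound): 0×, g1 (bound): 0×, p1 (bound): 0×, f1 (bound): 0×, q1 (bound): 0×
left-to-right use order: g, p
typing: well-typed — term : T2 → T1 → T2 → T3
ordered: ✗, f, q, h, r, g1, p1, f1, q1 left unused
linear: ✗, f, q, h, r, g1, p1, f1, q1 left unused
affine: ✓, at most one use each (g, p, f, q, h, r, g1, p1, f1, q1)
relevant: ✗, f, q, h, r, g1, p1, f1, q1 left unused
unrestricted: ✓, simply typable at T2 → T1 → T2 → T3; W, C, E all held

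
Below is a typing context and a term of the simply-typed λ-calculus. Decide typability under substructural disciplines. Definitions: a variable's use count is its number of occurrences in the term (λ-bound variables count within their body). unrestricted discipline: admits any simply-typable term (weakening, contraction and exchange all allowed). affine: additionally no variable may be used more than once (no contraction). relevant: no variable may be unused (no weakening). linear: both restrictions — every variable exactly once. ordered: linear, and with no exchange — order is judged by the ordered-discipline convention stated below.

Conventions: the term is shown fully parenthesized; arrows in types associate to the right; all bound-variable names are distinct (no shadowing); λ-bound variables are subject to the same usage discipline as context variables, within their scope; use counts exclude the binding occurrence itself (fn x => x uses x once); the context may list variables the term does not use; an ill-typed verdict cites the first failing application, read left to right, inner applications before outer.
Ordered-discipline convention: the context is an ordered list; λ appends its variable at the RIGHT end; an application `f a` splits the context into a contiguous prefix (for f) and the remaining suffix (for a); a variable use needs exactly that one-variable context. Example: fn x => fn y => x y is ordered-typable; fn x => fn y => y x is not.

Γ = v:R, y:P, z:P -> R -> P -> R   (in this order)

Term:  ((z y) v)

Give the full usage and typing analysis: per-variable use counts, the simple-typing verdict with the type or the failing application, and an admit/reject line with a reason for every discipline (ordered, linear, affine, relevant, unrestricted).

use counts: v ×1, y ×1, z ×1
use order (left to right): z, y, v
typing: well-typed at P -> R
ordered: ✗ — no contiguous prefix/suffix split fits z, y, v
linear: ✓ — each of v, y, z used exactly once
affine: ✓ — at most one use each (v, y, z)
relevant: ✓ — every one of v, y, z appears
unrestricted: ✓ — simply typable at P -> R; W, C, E all held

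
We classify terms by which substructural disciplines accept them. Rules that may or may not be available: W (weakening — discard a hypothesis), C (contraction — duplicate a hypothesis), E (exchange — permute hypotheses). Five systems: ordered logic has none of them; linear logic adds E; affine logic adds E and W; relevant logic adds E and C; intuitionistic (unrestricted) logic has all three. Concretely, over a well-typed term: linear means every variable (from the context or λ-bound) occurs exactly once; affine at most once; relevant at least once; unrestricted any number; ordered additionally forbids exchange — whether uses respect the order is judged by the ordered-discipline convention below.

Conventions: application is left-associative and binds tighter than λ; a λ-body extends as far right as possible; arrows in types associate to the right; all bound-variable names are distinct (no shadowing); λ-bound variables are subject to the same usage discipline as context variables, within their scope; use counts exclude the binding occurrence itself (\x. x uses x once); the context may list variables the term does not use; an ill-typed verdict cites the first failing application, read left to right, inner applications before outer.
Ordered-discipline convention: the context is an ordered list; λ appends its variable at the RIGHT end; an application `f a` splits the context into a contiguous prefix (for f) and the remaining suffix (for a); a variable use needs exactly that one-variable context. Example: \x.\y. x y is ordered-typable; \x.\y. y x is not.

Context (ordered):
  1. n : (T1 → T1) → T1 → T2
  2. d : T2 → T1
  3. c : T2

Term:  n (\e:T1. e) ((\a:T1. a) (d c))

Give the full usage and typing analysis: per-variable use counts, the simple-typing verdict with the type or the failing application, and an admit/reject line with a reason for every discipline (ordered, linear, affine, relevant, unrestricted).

use counts: n: 1×; d: 1×; c: 1×; e [bound]: 1×; a [bound]: 1×
order of uses: n, e, a, d, c
typing: the term checks, with type T2
ordered ✓ (one use each (n, d, c, e, a); ordered split holds)
linear ✓ (each of n, d, c, e, a used exactly once)
affine ✓ (no duplicate uses among n, d, c, e, a)
relevant ✓ (n, d, c, e, a: all used, weakening unneeded)
unrestricted ✓ (typability at T2 is all that's needed)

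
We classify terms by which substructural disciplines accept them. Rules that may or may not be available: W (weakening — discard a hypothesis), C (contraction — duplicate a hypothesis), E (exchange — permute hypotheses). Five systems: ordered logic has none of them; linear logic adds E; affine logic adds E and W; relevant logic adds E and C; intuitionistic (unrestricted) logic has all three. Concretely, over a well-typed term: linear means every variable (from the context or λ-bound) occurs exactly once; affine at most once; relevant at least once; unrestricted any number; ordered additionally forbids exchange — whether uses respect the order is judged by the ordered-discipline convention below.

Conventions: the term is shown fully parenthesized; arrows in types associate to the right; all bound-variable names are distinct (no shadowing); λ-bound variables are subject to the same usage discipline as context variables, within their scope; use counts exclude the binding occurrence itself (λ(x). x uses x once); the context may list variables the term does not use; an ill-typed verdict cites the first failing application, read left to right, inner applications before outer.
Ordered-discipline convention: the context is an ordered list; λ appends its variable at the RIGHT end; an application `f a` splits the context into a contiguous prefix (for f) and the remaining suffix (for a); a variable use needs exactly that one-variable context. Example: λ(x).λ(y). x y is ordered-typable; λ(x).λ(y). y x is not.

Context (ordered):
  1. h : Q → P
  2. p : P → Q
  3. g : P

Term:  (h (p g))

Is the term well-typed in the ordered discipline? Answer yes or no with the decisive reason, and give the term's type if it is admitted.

yes — h, p, g: once each, no exchange needed; term : P
variable uses: h ×1; p ×1; g ×1
use order (left to right): h, p, g
typing: well-typed — term : P
all disciplines: ordered ✓ | linear ✓ | affine ✓ | relevant ✓ | unrestricted ✓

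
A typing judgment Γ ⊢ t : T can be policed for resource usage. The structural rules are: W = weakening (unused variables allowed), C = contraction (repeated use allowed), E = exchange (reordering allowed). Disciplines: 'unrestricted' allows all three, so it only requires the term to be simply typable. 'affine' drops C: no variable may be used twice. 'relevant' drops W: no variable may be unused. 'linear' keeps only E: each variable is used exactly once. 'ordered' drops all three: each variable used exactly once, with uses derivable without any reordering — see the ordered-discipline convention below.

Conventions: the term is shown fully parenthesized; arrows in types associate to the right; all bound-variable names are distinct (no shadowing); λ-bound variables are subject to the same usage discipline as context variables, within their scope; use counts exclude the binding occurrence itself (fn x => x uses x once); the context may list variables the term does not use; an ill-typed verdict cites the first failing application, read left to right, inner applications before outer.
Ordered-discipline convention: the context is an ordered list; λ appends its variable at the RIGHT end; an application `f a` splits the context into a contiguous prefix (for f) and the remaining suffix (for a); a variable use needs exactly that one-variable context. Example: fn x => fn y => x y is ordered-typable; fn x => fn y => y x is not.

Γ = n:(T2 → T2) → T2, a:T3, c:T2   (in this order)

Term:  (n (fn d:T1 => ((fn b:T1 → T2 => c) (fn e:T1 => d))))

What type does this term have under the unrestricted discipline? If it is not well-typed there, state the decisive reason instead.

not well-typed under unrestricted — a type mismatch blocks all five
usage: n ×1, a ×0, c ×1, d [bound] ×1, b [bound] ×0, e [bound] ×0
left-to-right use order: n, c, d
typing: ill-typed: an application expects T1 → T2 but receives T1 → T1
per-discipline verdicts: ordered ✗; linear ✗; affine ✗; relevant ✗; unrestricted ✗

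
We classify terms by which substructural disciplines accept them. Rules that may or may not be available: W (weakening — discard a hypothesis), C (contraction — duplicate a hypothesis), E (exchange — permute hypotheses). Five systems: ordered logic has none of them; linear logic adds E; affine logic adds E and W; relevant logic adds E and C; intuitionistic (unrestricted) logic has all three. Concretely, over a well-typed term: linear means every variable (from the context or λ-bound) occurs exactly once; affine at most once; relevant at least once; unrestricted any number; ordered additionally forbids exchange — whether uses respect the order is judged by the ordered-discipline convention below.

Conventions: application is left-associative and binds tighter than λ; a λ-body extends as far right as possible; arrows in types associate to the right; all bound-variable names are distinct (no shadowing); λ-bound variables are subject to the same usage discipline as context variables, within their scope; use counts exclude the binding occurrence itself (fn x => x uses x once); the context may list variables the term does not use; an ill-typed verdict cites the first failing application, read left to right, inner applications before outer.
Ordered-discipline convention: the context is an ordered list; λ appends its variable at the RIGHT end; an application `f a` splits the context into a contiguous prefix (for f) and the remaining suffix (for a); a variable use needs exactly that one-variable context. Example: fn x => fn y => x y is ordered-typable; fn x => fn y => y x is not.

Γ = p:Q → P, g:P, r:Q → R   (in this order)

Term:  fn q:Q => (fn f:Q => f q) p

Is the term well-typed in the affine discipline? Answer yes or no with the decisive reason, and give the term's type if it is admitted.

no — the type mismatch rejects it
usage: p: 1×; g: 0×; r: 0×; q (bound): 1×; f (bound): 1×
uses in reading order: f, q, p
typing: ill-typed: applying a non-function (Q)
per-discipline verdicts: ordered ✗ | linear ✗ | affine ✗ | relevant ✗ | unrestricted ✗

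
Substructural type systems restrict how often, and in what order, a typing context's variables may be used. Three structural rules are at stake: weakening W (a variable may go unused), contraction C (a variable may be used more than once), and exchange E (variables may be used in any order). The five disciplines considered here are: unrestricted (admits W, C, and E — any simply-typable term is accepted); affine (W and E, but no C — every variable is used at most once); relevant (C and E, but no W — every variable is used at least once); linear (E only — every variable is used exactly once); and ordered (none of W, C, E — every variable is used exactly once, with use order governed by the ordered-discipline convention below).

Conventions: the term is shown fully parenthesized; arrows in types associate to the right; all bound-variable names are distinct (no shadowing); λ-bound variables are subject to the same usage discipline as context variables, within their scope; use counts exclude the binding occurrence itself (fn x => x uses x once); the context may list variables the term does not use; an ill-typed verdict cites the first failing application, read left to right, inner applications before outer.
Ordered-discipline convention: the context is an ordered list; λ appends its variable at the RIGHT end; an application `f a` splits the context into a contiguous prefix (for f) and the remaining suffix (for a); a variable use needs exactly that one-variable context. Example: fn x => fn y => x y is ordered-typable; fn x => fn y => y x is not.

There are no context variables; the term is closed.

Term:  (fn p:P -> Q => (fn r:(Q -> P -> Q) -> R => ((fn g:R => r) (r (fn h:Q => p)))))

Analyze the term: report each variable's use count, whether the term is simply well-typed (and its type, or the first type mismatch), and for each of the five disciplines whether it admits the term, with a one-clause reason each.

variable uses: p (λ-bound): 1×; r (λ-bound): 2×; g (λ-bound): 0×; h (λ-bound): 0×
order of uses: r, r, p
typing: ✓ — (P -> Q) -> ((Q -> P -> Q) -> R) -> (Q -> P -> Q) -> R
ordered ✗ (needs contraction — r ×2; needs weakening: g, h unused)
linear ✗ (needs contraction — r ×2; needs weakening: g, h unused)
affine ✗ (needs contraction — r ×2)
relevant ✗ (needs weakening: g, h unused)
unrestricted ✓ (simply typable at (P -> Q) -> ((Q -> P -> Q) -> R) -> (Q -> P -> Q) -> R; W, C, E all held)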